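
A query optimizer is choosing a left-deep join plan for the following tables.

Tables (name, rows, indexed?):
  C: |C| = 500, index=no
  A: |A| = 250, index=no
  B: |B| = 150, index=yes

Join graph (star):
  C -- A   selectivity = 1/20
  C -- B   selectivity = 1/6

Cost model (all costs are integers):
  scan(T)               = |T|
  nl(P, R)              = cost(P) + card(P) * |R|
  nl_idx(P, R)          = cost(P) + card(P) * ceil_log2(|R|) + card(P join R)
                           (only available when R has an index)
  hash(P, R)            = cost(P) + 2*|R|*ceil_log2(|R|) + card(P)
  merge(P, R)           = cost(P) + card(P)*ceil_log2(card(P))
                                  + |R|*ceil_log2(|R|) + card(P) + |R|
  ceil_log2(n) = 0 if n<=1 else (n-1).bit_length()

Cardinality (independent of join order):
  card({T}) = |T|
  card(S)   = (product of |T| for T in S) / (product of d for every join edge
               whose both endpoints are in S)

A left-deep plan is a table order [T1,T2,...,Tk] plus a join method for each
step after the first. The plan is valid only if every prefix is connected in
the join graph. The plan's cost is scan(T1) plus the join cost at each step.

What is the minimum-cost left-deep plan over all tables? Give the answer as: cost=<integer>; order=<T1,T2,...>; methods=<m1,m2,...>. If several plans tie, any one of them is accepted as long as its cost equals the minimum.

Selinger DP (subsets sized 1..n):
  {C}: scan cost=500, card=500
  {A}: scan cost=250, card=250
  {B}: scan cost=150, card=150
  {AC}: card=6250; try (A,hash)→5000, (C,merge)→7500, (A,merge)→7750, (C,hash)→9500, (C,nl)→125250, (A,nl)→125500; best=5000 via (A,hash)
  {BC}: card=12500; try (B,hash)→3400, (C,merge)→6500, (B,merge)→6850, (C,hash)→9300, (B,nl_idx)→17000, (C,nl)→75150 …(+1); best=3400 via (B,hash)
  {ABC}: card=156250; try (B,hash)→13650, (A,hash)→19900, (B,merge)→93850, (A,merge)→193150, (B,nl_idx)→211250, (B,nl)→942500 …(+1); best=13650 via (B,hash)

cost=13650; order=C,A,B; methods=hash,hash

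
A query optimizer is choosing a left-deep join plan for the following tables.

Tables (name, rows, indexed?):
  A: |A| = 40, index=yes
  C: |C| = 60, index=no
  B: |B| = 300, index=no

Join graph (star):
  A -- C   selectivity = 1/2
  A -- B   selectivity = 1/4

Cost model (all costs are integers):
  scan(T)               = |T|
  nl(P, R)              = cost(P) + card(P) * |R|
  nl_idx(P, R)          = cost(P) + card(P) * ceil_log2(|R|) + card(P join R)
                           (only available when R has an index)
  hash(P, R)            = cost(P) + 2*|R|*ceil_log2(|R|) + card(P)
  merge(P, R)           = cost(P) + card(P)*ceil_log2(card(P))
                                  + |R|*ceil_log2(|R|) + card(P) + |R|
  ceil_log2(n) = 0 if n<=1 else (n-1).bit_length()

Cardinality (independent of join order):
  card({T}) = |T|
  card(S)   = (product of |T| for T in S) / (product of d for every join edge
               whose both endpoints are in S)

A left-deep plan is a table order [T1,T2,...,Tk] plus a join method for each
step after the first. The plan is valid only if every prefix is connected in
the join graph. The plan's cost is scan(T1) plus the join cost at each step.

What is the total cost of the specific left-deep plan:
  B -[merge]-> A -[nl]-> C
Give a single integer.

183580

step 1: scan B: cost=300, card=300
step 2: join A via merge
    card(P join A) = 300*40/(4) = 3000
    cost = 300 + 300*9 + 40*6 + 300 + 40 = 3580
step 3: join C via nl
    card(P join C) = 3000*60/(2) = 90000
    cost = 3580 + 3000*60 = 183580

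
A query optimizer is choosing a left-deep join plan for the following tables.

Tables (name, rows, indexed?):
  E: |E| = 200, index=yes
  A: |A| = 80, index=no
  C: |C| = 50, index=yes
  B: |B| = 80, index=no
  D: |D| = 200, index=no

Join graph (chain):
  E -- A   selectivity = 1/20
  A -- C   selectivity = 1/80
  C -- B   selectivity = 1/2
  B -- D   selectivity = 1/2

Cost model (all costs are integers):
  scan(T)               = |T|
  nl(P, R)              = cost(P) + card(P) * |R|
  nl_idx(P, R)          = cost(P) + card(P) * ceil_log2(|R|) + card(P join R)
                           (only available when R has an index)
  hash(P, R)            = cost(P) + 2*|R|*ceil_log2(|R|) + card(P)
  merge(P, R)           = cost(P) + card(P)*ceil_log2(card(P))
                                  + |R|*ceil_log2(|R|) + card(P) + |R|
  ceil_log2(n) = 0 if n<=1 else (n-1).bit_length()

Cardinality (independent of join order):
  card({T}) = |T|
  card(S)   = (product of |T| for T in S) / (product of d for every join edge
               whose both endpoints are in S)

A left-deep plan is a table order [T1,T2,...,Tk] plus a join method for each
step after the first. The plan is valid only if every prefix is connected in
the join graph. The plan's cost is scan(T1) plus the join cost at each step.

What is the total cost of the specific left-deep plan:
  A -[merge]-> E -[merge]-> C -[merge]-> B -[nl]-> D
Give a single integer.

4017310

step 1: scan A: cost=80, card=80
step 2: join E via merge
    card(P join E) = 80*200/(20) = 800
    cost = 80 + 80*7 + 200*8 + 80 + 200 = 2520
step 3: join C via merge
    card(P join C) = 800*50/(80) = 500
    cost = 2520 + 800*10 + 50*6 + 800 + 50 = 11670
step 4: join B via merge
    card(P join B) = 500*80/(2) = 20000
    cost = 11670 + 500*9 + 80*7 + 500 + 80 = 17310
step 5: join D via nl
    card(P join D) = 20000*200/(2) = 2000000
    cost = 17310 + 20000*200 = 4017310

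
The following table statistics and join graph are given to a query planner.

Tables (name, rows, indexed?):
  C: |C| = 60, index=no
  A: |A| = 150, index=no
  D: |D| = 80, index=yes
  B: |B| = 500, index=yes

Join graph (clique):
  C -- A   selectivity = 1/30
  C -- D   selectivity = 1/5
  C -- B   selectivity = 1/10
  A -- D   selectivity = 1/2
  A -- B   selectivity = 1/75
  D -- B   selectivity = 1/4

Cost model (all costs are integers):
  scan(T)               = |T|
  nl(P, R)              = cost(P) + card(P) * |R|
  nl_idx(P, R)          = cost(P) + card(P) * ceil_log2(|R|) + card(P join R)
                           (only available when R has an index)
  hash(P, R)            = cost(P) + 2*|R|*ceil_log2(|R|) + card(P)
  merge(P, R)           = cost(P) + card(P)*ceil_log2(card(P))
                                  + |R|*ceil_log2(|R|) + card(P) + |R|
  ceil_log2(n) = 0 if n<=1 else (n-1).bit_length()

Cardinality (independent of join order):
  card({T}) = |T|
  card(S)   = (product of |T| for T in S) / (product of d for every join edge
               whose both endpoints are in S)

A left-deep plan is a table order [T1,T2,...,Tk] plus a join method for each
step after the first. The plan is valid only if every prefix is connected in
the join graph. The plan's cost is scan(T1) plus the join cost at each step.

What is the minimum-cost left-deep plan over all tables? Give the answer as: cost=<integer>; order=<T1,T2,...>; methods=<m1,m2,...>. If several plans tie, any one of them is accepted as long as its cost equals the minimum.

cost=5240; order=A,C,B,D; methods=hash,nl_idx,hash

Selinger DP (subsets sized 1..n):
  {C}: scan cost=60, card=60
  {A}: scan cost=150, card=150
  {D}: scan cost=80, card=80
  {B}: scan cost=500, card=500
  {AC}: card=300; try (C,hash)→1020, (A,merge)→1830, (C,merge)→1920, (A,hash)→2520, (A,nl)→9060, (C,nl)→9150; best=1020 via (C,hash)
  {CD}: card=960; try (C,hash)→880, (D,merge)→1120, (C,merge)→1140, (D,hash)→1240, (D,nl_idx)→1440, (D,nl)→4860 …(+1); best=880 via (C,hash)
  {BC}: card=3000; try (C,hash)→1720, (B,nl_idx)→3600, (B,merge)→5480, (C,merge)→5920, (B,hash)→9120, (B,nl)→30060 …(+1); best=1720 via (C,hash)
  {AD}: card=6000; try (D,hash)→1420, (A,merge)→2070, (D,merge)→2140, (A,hash)→2560, (D,nl_idx)→7200, (A,nl)→12080 …(+1); best=1420 via (D,hash)
  {AB}: card=1000; try (B,nl_idx)→2500, (A,hash)→3400, (B,merge)→6500, (A,merge)→6850, (B,hash)→9300, (B,nl)→75150 …(+1); best=2500 via (B,nl_idx)
  {BD}: card=10000; try (D,hash)→2120, (B,merge)→5720, (D,merge)→6140, (B,hash)→9160, (B,nl_idx)→10800, (D,nl_idx)→14000 …(+2); best=2120 via (D,hash)
  {ACD}: card=2400; try (D,hash)→2440, (A,hash)→4240, (D,merge)→4660, (D,nl_idx)→5520, (C,hash)→8140, (A,merge)→12790 …(+4); best=2440 via (D,hash)
  {ABC}: card=200; try (B,nl_idx)→3920, (C,hash)→4220, (A,hash)→7120, (B,merge)→9020, (B,hash)→10320, (C,merge)→13920 …(+4); best=3920 via (B,nl_idx)
  {BCD}: card=12000; try (D,hash)→5840, (B,hash)→10840, (C,hash)→12840, (B,merge)→16440, (B,nl_idx)→21520, (D,nl_idx)→34720 …(+5); best=5840 via (D,hash)
  {ABD}: card=10000; try (D,hash)→4620, (D,merge)→14140, (A,hash)→14520, (B,hash)→16420, (D,nl_idx)→19500, (B,nl_idx)→65420 …(+5); best=4620 via (D,hash)
  {ABCD}: card=400; try (D,hash)→5240, (D,nl_idx)→5720, (D,merge)→6360, (B,hash)→13840, (C,hash)→15340, (D,nl)→19920 …(+8); best=5240 via (D,hash)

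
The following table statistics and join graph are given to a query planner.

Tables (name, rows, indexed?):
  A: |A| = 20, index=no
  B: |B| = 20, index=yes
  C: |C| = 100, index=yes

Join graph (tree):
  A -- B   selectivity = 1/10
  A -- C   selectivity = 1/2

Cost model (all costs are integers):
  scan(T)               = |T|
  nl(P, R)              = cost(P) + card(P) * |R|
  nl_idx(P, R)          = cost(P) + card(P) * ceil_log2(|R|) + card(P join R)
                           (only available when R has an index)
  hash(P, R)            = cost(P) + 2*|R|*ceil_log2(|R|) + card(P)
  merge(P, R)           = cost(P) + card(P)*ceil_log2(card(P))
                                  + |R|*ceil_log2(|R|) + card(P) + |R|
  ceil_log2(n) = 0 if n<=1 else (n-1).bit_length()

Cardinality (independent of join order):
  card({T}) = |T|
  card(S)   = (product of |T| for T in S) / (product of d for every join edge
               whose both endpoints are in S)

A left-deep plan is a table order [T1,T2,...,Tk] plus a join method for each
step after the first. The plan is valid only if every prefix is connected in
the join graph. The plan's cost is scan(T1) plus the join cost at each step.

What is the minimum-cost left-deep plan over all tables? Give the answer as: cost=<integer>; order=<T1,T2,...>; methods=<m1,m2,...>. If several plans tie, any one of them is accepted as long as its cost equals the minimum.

Selinger DP (subsets sized 1..n):
  {A}: scan cost=20, card=20
  {B}: scan cost=20, card=20
  {C}: scan cost=100, card=100
  {AB}: card=40; try (B,nl_idx)→160, (B,hash)→240, (A,hash)→240, (B,merge)→260, (A,merge)→260, (B,nl)→420 …(+1); best=160 via (B,nl_idx)
  {AC}: card=1000; try (A,hash)→400, (C,merge)→940, (A,merge)→1020, (C,nl_idx)→1160, (C,hash)→1440, (C,nl)→2020 …(+1); best=400 via (A,hash)
  {ABC}: card=2000; try (C,merge)→1240, (C,hash)→1600, (B,hash)→1600, (C,nl_idx)→2440, (C,nl)→4160, (B,nl_idx)→7400 …(+2); best=1240 via (C,merge)

cost=1240; order=A,B,C; methods=nl_idx,merge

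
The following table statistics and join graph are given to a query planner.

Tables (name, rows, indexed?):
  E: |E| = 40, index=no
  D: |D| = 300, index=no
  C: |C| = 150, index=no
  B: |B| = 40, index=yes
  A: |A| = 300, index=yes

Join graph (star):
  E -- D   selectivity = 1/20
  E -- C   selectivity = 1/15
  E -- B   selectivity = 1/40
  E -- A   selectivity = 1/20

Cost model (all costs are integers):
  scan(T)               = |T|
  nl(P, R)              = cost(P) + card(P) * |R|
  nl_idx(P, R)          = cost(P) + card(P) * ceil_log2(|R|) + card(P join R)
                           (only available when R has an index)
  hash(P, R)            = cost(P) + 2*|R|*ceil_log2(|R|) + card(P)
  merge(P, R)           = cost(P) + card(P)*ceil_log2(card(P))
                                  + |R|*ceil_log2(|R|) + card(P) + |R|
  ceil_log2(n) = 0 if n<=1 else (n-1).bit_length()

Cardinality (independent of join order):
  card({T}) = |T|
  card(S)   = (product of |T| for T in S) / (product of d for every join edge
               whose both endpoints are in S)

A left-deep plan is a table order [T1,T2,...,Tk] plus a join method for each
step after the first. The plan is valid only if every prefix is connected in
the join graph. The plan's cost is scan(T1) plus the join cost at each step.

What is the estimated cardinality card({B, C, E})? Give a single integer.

400

Tables in S: B(40), C(150), E(40)
Edges inside S: E-C(d=15), E-B(d=40)
numerator = 40 * 150 * 40 = 240000
denominator = 15 * 40 = 600
card(S) = 240000 / 600 = 400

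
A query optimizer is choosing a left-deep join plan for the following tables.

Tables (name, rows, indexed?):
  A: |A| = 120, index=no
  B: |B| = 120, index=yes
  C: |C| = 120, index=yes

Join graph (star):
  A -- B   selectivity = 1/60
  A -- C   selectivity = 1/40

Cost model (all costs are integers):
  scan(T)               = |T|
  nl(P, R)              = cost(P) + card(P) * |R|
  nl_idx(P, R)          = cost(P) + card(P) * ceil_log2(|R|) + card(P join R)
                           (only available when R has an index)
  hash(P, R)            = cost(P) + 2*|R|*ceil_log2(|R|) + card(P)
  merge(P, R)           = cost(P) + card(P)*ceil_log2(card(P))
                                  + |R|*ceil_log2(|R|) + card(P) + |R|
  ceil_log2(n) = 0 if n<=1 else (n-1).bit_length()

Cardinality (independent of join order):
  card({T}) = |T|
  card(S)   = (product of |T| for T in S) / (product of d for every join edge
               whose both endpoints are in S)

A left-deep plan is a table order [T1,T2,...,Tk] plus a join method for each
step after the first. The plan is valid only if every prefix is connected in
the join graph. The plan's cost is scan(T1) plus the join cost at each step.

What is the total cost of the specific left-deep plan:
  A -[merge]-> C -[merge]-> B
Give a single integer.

6600

step 1: scan A: cost=120, card=120
step 2: join C via merge
    card(P join C) = 120*120/(40) = 360
    cost = 120 + 120*7 + 120*7 + 120 + 120 = 2040
step 3: join B via merge
    card(P join B) = 360*120/(60) = 720
    cost = 2040 + 360*9 + 120*7 + 360 + 120 = 6600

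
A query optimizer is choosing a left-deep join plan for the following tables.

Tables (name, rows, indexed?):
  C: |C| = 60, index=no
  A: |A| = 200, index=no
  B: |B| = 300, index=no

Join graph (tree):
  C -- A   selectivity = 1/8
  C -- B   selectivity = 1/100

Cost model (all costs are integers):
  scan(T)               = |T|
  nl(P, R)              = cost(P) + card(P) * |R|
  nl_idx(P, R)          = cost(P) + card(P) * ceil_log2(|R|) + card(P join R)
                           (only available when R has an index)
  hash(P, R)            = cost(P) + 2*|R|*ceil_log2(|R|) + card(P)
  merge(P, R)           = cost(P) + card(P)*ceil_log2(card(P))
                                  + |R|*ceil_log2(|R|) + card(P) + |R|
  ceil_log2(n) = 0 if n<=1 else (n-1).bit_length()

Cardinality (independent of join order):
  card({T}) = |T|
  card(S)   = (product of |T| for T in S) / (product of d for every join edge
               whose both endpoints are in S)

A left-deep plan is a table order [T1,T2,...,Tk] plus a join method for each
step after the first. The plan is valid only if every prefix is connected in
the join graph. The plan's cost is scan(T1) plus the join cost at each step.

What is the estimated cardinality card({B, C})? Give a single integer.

Tables in S: B(300), C(60)
Edges inside S: C-B(d=100)
numerator = 300 * 60 = 18000
denominator = 100 = 100
card(S) = 18000 / 100 = 180

180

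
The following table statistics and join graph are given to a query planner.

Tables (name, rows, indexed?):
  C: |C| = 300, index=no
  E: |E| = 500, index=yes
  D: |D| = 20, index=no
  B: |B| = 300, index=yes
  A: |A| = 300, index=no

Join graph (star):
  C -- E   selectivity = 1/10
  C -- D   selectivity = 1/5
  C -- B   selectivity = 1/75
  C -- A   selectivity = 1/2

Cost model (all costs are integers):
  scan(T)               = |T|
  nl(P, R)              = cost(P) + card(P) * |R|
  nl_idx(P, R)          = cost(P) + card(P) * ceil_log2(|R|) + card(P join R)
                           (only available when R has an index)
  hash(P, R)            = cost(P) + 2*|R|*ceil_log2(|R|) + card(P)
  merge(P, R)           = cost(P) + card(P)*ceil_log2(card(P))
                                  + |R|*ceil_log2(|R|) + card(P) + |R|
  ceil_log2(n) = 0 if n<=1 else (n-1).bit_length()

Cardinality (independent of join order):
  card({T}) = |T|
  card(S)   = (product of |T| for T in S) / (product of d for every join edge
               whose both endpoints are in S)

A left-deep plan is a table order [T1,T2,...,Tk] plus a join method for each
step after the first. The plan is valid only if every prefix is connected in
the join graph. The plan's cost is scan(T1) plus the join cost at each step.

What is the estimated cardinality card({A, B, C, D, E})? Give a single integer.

36000000

Tables in S: A(300), B(300), C(300), D(20), E(500)
Edges inside S: C-E(d=10), C-D(d=5), C-B(d=75), C-A(d=2)
numerator = 300 * 300 * 300 * 20 * 500 = 270000000000
denominator = 10 * 5 * 75 * 2 = 7500
card(S) = 270000000000 / 7500 = 36000000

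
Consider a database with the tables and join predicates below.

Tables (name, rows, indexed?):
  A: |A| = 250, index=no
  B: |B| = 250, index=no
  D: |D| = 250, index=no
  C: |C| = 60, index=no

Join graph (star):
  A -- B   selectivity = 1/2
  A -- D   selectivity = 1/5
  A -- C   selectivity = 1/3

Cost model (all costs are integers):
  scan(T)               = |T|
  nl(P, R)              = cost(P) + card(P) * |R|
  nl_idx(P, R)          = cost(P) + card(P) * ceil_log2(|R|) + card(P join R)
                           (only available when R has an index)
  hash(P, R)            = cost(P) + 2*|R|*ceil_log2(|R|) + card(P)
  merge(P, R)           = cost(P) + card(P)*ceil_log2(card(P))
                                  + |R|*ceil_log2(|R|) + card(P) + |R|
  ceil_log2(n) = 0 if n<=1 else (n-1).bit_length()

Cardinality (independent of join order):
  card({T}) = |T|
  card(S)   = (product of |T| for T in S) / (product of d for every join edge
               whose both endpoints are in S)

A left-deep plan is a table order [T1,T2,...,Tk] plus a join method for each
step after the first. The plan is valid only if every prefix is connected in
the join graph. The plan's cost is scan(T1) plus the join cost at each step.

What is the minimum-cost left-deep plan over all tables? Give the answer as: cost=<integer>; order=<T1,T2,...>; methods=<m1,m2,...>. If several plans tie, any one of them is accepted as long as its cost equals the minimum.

cost=264220; order=A,C,D,B; methods=hash,hash,hash

Selinger DP (subsets sized 1..n):
  {A}: scan cost=250, card=250
  {B}: scan cost=250, card=250
  {D}: scan cost=250, card=250
  {C}: scan cost=60, card=60
  {AB}: card=31250; try (B,hash)→4500, (A,hash)→4500, (B,merge)→4750, (A,merge)→4750, (B,nl)→62750, (A,nl)→62750; best=4500 via (B,hash)
  {AD}: card=12500; try (D,hash)→4500, (A,hash)→4500, (D,merge)→4750, (A,merge)→4750, (D,nl)→62750, (A,nl)→62750; best=4500 via (D,hash)
  {AC}: card=5000; try (C,hash)→1220, (A,merge)→2730, (C,merge)→2920, (A,hash)→4120, (A,nl)→15060, (C,nl)→15250; best=1220 via (C,hash)
  {ABD}: card=1562500; try (B,hash)→21000, (D,hash)→39750, (B,merge)→194250, (D,merge)→506750, (B,nl)→3129500, (D,nl)→7817000; best=21000 via (B,hash)
  {ABC}: card=625000; try (B,hash)→10220, (C,hash)→36470, (B,merge)→73470, (C,merge)→504920, (B,nl)→1251220, (C,nl)→1879500; best=10220 via (B,hash)
  {ACD}: card=250000; try (D,hash)→10220, (C,hash)→17720, (D,merge)→73470, (C,merge)→192420, (C,nl)→754500, (D,nl)→1251220; best=10220 via (D,hash)
  {ABCD}: card=31250000; try (B,hash)→264220, (D,hash)→639220, (C,hash)→1584220, (B,merge)→4762470, (D,merge)→13137470, (C,merge)→34396420 …(+3); best=264220 via (B,hash)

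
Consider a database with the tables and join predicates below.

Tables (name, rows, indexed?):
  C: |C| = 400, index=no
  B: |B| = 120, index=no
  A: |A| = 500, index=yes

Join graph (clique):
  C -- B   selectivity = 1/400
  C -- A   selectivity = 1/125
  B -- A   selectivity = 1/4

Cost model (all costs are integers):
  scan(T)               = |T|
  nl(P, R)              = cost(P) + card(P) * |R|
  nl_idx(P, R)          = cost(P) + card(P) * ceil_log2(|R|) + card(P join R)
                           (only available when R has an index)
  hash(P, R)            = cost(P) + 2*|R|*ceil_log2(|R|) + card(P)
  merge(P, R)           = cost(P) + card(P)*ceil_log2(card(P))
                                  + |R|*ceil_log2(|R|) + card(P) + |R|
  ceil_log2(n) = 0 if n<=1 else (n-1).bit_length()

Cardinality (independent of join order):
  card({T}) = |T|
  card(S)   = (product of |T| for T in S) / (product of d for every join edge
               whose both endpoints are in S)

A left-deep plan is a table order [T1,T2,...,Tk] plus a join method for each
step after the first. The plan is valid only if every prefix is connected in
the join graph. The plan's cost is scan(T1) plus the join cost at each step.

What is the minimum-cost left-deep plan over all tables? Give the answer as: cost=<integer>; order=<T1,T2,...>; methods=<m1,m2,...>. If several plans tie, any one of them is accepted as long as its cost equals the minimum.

Selinger DP (subsets sized 1..n):
  {C}: scan cost=400, card=400
  {B}: scan cost=120, card=120
  {A}: scan cost=500, card=500
  {BC}: card=120; try (B,hash)→2480, (C,merge)→5080, (B,merge)→5360, (C,hash)→7440, (C,nl)→48120, (B,nl)→48400; best=2480 via (B,hash)
  {AC}: card=1600; try (A,nl_idx)→5600, (C,hash)→8200, (A,merge)→9400, (C,merge)→9500, (A,hash)→9800, (A,nl)→200400 …(+1); best=5600 via (A,nl_idx)
  {AB}: card=15000; try (B,hash)→2680, (A,merge)→6080, (B,merge)→6460, (A,hash)→9240, (A,nl_idx)→16200, (A,nl)→60120 …(+1); best=2680 via (B,hash)
  {ABC}: card=120; try (A,nl_idx)→3680, (A,merge)→8440, (B,hash)→8880, (A,hash)→11600, (C,hash)→24880, (B,merge)→25760 …(+4); best=3680 via (A,nl_idx)

cost=3680; order=C,B,A; methods=hash,nl_idx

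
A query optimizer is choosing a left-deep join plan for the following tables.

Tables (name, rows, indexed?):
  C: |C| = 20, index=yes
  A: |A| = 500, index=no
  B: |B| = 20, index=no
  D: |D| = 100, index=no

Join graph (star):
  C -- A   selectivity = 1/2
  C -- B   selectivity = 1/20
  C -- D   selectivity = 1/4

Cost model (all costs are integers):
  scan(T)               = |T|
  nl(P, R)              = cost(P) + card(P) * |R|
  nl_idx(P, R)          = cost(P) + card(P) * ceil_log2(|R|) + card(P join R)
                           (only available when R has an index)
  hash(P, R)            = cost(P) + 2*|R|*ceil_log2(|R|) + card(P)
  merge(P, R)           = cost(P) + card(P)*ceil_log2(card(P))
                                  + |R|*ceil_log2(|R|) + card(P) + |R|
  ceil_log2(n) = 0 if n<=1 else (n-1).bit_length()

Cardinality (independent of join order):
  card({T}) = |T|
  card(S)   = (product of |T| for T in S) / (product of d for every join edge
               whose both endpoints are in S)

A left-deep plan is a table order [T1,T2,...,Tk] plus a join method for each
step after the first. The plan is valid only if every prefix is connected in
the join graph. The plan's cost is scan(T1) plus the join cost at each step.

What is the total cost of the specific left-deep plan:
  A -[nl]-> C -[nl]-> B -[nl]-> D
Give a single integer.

step 1: scan A: cost=500, card=500
step 2: join C via nl
    card(P join C) = 500*20/(2) = 5000
    cost = 500 + 500*20 = 10500
step 3: join B via nl
    card(P join B) = 5000*20/(20) = 5000
    cost = 10500 + 5000*20 = 110500
step 4: join D via nl
    card(P join D) = 5000*100/(4) = 125000
    cost = 110500 + 5000*100 = 610500

610500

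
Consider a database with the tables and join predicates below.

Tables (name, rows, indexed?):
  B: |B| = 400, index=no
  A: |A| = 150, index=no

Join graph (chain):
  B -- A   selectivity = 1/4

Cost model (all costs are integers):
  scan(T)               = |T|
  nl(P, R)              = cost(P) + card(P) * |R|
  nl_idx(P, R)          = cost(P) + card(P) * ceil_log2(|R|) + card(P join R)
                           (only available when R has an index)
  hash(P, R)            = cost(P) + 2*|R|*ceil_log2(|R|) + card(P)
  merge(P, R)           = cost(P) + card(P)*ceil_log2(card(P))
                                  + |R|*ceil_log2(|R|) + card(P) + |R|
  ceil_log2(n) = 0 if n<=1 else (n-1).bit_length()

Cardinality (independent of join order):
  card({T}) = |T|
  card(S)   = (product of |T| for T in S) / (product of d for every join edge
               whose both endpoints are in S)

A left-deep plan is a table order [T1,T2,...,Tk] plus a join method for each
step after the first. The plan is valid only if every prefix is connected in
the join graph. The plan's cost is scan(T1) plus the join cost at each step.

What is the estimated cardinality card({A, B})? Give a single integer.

Tables in S: A(150), B(400)
Edges inside S: B-A(d=4)
numerator = 150 * 400 = 60000
denominator = 4 = 4
card(S) = 60000 / 4 = 15000

15000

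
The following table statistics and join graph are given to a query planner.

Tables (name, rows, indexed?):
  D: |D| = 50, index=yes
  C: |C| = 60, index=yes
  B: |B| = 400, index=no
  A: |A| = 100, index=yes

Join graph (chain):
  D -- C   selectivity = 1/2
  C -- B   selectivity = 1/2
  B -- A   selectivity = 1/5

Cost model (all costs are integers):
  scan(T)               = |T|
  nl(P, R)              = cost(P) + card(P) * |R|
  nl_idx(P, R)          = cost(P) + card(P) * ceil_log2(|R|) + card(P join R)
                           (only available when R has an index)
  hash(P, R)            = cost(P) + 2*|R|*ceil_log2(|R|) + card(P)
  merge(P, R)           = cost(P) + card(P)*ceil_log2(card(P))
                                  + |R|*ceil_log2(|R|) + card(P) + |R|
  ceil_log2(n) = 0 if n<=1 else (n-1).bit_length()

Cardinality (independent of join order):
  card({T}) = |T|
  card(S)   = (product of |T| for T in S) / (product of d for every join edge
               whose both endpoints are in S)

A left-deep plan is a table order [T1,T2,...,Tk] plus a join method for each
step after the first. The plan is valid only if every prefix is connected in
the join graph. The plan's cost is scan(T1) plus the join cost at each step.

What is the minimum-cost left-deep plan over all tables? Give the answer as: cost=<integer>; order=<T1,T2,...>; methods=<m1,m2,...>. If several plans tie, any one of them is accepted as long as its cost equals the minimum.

Selinger DP (subsets sized 1..n):
  {D}: scan cost=50, card=50
  {C}: scan cost=60, card=60
  {B}: scan cost=400, card=400
  {A}: scan cost=100, card=100
  {CD}: card=1500; try (D,hash)→720, (C,hash)→820, (C,merge)→820, (D,merge)→830, (C,nl_idx)→1850, (D,nl_idx)→1920 …(+2); best=720 via (D,hash)
  {BC}: card=12000; try (C,hash)→1520, (B,merge)→4480, (C,merge)→4820, (B,hash)→7320, (C,nl_idx)→14800, (B,nl)→24060 …(+1); best=1520 via (C,hash)
  {AB}: card=8000; try (A,hash)→2200, (B,merge)→4900, (A,merge)→5200, (B,hash)→7400, (A,nl_idx)→11200, (B,nl)→40100 …(+1); best=2200 via (A,hash)
  {BCD}: card=300000; try (B,hash)→9420, (D,hash)→14120, (B,merge)→22720, (D,merge)→181870, (D,nl_idx)→373520, (B,nl)→600720 …(+1); best=9420 via (B,hash)
  {ABC}: card=240000; try (C,hash)→10920, (A,hash)→14920, (C,merge)→114620, (A,merge)→182320, (C,nl_idx)→290200, (A,nl_idx)→325520 …(+2); best=10920 via (C,hash)
  {ABCD}: card=6000000; try (D,hash)→251520, (A,hash)→310820, (D,merge)→4571270, (A,merge)→6010220, (D,nl_idx)→7450920, (A,nl_idx)→8109420 …(+2); best=251520 via (D,hash)

cost=251520; order=B,A,C,D; methods=hash,hash,hash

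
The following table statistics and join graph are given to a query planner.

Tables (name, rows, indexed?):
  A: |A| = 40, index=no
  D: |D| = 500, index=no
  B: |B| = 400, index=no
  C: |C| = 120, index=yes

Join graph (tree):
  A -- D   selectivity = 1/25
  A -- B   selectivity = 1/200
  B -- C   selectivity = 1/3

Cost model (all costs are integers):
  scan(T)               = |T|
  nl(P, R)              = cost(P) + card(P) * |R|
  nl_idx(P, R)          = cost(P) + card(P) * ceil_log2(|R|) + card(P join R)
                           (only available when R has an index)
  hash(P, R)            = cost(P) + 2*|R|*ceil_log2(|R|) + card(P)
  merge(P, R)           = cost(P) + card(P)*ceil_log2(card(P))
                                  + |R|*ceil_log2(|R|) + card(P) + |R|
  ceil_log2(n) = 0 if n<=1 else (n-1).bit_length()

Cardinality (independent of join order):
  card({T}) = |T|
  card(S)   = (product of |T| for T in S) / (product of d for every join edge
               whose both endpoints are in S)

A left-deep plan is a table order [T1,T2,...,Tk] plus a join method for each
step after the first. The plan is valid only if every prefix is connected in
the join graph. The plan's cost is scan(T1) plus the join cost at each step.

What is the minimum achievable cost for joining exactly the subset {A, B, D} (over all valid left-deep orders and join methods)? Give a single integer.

6920

Selinger DP over subsets of {A,B,D}:
  {A}: scan cost=40, card=40
  {D}: scan cost=500, card=500
  {B}: scan cost=400, card=400
  {AD}: card=800; try (A,hash)→1480, (D,merge)→5320, (A,merge)→5780, (D,hash)→9080, (D,nl)→20040, (A,nl)→20500; best=1480 via (A,hash)
  {AB}: card=80; try (A,hash)→1280, (B,merge)→4320, (A,merge)→4680, (B,hash)→7280, (B,nl)→16040, (A,nl)→16400; best=1280 via (A,hash)
  {ABD}: card=1600; try (D,merge)→6920, (B,hash)→9480, (D,hash)→10360, (B,merge)→14280, (D,nl)→41280, (B,nl)→321480; best=6920 via (D,merge)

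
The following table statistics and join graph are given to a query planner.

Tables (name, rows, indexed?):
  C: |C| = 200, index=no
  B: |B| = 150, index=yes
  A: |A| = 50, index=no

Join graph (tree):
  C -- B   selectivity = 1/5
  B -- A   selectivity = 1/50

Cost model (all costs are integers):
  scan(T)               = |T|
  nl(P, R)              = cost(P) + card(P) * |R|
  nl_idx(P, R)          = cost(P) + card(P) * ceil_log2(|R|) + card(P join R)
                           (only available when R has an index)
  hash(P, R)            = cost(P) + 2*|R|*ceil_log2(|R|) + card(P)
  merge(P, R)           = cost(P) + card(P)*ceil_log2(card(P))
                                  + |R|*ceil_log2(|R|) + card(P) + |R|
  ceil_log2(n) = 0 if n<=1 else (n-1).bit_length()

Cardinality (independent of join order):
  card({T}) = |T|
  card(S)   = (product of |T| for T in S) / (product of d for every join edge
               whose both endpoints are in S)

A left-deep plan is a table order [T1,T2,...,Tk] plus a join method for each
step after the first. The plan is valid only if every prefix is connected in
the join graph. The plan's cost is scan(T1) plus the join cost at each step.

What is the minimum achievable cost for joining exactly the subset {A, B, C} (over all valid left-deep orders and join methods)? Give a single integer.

Selinger DP over subsets of {A,B,C}:
  {C}: scan cost=200, card=200
  {B}: scan cost=150, card=150
  {A}: scan cost=50, card=50
  {BC}: card=6000; try (B,hash)→2800, (C,merge)→3300, (B,merge)→3350, (C,hash)→3500, (B,nl_idx)→7800, (C,nl)→30150 …(+1); best=2800 via (B,hash)
  {AB}: card=150; try (B,nl_idx)→600, (A,hash)→900, (B,merge)→1750, (A,merge)→1850, (B,hash)→2500, (B,nl)→7550 …(+1); best=600 via (B,nl_idx)
  {ABC}: card=6000; try (C,merge)→3750, (C,hash)→3950, (A,hash)→9400, (C,nl)→30600, (A,merge)→87150, (A,nl)→302800; best=3750 via (C,merge)

3750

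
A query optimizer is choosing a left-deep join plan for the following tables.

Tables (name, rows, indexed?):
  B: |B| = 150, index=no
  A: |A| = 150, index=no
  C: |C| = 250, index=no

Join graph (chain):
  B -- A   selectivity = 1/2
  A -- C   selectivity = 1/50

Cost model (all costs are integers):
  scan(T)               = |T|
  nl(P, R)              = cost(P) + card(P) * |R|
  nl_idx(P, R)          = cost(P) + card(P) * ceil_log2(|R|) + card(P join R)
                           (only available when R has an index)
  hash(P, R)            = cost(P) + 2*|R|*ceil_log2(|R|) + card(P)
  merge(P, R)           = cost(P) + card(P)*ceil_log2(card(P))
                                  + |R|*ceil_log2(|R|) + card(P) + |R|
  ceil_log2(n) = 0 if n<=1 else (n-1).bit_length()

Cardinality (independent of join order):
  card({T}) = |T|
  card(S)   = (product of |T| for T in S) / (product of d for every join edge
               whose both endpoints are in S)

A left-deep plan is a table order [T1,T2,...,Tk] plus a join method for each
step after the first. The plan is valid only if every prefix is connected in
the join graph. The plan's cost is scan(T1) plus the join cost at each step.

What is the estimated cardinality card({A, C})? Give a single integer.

Tables in S: A(150), C(250)
Edges inside S: A-C(d=50)
numerator = 150 * 250 = 37500
denominator = 50 = 50
card(S) = 37500 / 50 = 750

750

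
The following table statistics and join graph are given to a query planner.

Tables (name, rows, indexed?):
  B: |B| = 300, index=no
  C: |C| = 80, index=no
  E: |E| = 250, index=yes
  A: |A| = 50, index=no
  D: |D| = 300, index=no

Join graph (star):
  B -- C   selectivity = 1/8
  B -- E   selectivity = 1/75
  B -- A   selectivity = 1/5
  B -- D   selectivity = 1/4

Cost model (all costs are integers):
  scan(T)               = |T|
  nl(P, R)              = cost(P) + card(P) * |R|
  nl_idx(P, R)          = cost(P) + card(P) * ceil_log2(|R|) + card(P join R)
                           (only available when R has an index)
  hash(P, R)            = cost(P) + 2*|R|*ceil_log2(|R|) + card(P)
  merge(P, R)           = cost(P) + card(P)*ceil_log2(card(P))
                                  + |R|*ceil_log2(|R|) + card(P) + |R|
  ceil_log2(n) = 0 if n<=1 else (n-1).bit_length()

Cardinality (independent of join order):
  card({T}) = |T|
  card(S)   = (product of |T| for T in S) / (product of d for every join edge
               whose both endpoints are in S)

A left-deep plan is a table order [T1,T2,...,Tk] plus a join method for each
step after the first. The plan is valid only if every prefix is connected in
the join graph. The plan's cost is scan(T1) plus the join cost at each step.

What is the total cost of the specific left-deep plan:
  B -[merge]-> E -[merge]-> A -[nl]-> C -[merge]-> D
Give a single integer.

step 1: scan B: cost=300, card=300
step 2: join E via merge
    card(P join E) = 300*250/(75) = 1000
    cost = 300 + 300*9 + 250*8 + 300 + 250 = 5550
step 3: join A via merge
    card(P join A) = 1000*50/(5) = 10000
    cost = 5550 + 1000*10 + 50*6 + 1000 + 50 = 16900
step 4: join C via nl
    card(P join C) = 10000*80/(8) = 100000
    cost = 16900 + 10000*80 = 816900
step 5: join D via merge
    card(P join D) = 100000*300/(4) = 7500000
    cost = 816900 + 100000*17 + 300*9 + 100000 + 300 = 2619900

2619900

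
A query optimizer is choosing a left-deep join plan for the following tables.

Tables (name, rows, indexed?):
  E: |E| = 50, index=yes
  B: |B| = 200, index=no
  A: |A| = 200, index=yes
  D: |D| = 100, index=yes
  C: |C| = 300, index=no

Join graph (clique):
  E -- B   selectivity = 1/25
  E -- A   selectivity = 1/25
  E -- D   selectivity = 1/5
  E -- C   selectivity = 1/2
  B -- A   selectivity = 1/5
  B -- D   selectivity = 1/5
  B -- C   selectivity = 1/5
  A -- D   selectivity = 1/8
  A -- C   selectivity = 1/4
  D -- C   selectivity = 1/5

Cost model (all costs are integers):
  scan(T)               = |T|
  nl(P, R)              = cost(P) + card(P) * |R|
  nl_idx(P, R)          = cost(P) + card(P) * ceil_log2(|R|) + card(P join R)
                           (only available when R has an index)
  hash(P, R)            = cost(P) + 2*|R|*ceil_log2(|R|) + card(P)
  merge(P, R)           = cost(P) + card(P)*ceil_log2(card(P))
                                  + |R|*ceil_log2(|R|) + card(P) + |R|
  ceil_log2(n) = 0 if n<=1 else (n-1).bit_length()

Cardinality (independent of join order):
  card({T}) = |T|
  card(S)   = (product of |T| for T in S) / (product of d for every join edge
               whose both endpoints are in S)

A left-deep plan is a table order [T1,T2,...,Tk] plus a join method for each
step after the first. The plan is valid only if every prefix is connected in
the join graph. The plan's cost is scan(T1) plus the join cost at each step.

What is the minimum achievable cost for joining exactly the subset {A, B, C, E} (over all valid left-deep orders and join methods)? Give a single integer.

10490

Selinger DP over subsets of {A,B,C,E}:
  {E}: scan cost=50, card=50
  {B}: scan cost=200, card=200
  {A}: scan cost=200, card=200
  {C}: scan cost=300, card=300
  {BE}: card=400; try (E,hash)→1000, (E,nl_idx)→1800, (B,merge)→2200, (E,merge)→2350, (B,hash)→3300, (B,nl)→10050 …(+1); best=1000 via (E,hash)
  {AE}: card=400; try (A,nl_idx)→850, (E,hash)→1000, (E,nl_idx)→1800, (A,merge)→2200, (E,merge)→2350, (A,hash)→3300 …(+2); best=850 via (A,nl_idx)
  {CE}: card=7500; try (E,hash)→1200, (C,merge)→3400, (E,merge)→3650, (C,hash)→5500, (E,nl_idx)→9600, (C,nl)→15050 …(+1); best=1200 via (E,hash)
  {AB}: card=8000; try (B,hash)→3600, (A,hash)→3600, (B,merge)→3800, (A,merge)→3800, (A,nl_idx)→9800, (B,nl)→40200 …(+1); best=3600 via (B,hash)
  {BC}: card=12000; try (B,hash)→3800, (C,merge)→5000, (B,merge)→5100, (C,hash)→5800, (C,nl)→60200, (B,nl)→60300; best=3800 via (B,hash)
  {AC}: card=15000; try (A,hash)→3800, (C,merge)→5000, (A,merge)→5100, (C,hash)→5800, (A,nl_idx)→17700, (C,nl)→60200 …(+1); best=3800 via (A,hash)
  {ABE}: card=640; try (B,hash)→4450, (A,hash)→4600, (A,nl_idx)→4840, (B,merge)→6650, (A,merge)→6800, (E,hash)→12200 …(+5); best=4450 via (B,hash)
  {BCE}: card=12000; try (C,hash)→6800, (C,merge)→8000, (B,hash)→11900, (E,hash)→16400, (E,nl_idx)→87800, (B,merge)→108000 …(+4); best=6800 via (C,hash)
  {ACE}: card=15000; try (C,hash)→6650, (C,merge)→7850, (A,hash)→11900, (E,hash)→19400, (A,nl_idx)→76200, (A,merge)→108000 …(+5); best=6650 via (C,hash)
  {ABC}: card=120000; try (C,hash)→17000, (A,hash)→19000, (B,hash)→22000, (C,merge)→118600, (A,merge)→185600, (A,nl_idx)→219800 …(+4); best=17000 via (C,hash)
  {ABCE}: card=4800; try (C,hash)→10490, (C,merge)→14490, (A,hash)→22000, (B,hash)→24850, (A,nl_idx)→107600, (E,hash)→137600 …(+8); best=10490 via (C,hash)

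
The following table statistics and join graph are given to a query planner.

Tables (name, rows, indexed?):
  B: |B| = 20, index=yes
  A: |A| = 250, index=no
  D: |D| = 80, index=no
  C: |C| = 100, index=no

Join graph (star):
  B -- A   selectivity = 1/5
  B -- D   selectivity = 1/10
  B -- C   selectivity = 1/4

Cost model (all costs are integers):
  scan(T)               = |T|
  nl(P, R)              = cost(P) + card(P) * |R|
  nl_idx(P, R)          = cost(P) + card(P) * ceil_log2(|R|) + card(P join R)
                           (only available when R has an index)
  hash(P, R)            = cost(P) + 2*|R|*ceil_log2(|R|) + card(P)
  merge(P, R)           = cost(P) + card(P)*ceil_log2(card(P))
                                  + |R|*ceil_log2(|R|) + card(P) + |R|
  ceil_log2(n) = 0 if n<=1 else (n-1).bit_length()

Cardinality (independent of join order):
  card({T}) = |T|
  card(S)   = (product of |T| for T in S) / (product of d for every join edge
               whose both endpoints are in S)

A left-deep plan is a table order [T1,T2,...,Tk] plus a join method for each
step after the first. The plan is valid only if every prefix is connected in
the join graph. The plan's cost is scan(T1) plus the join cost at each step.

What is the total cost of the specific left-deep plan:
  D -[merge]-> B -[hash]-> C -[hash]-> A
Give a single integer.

10400

step 1: scan D: cost=80, card=80
step 2: join B via merge
    card(P join B) = 80*20/(10) = 160
    cost = 80 + 80*7 + 20*5 + 80 + 20 = 840
step 3: join C via hash
    card(P join C) = 160*100/(4) = 4000
    cost = 840 + 2*100*7 + 160 = 2400
step 4: join A via hash
    card(P join A) = 4000*250/(5) = 200000
    cost = 2400 + 2*250*8 + 4000 = 10400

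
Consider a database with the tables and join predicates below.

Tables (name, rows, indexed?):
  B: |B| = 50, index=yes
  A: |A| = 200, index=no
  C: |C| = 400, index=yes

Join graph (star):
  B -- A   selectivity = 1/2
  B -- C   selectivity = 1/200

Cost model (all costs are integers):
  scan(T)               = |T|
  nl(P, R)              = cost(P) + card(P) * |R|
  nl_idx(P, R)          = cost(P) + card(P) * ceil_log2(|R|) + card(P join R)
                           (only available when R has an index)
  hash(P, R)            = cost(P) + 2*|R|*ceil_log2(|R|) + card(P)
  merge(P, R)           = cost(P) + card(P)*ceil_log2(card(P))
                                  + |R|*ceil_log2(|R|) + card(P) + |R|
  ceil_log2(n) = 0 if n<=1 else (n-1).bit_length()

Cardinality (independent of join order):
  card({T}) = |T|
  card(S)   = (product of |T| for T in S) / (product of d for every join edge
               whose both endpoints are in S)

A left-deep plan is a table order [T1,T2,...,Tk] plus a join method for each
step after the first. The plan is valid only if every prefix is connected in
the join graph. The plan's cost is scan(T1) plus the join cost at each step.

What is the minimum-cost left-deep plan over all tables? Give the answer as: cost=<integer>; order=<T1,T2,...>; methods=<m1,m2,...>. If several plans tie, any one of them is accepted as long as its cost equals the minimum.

Selinger DP (subsets sized 1..n):
  {B}: scan cost=50, card=50
  {A}: scan cost=200, card=200
  {C}: scan cost=400, card=400
  {AB}: card=5000; try (B,hash)→1000, (A,merge)→2200, (B,merge)→2350, (A,hash)→3300, (B,nl_idx)→6400, (A,nl)→10050 …(+1); best=1000 via (B,hash)
  {BC}: card=100; try (C,nl_idx)→600, (B,hash)→1400, (B,nl_idx)→2900, (C,merge)→4400, (B,merge)→4750, (C,hash)→7300 …(+2); best=600 via (C,nl_idx)
  {ABC}: card=10000; try (A,merge)→3200, (A,hash)→3900, (C,hash)→13200, (A,nl)→20600, (C,nl_idx)→56000, (C,merge)→75000 …(+1); best=3200 via (A,merge)

cost=3200; order=B,C,A; methods=nl_idx,merge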